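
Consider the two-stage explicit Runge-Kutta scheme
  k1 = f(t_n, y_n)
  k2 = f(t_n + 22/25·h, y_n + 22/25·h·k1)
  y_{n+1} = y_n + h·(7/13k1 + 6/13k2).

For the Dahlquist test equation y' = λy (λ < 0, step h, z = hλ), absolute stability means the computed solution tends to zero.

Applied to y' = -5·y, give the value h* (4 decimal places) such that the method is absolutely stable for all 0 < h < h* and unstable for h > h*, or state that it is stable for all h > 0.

(-2.4621,0); λ=-5 ⇒ h* = (325/132)/5 = 0.4924.

With y'=λy (z=hλ):
  k1=λy_n ⇒ h·k1=z·y_n;  k2=λ(1+22/25z)y_n ⇒ h·k2=z(1+22/25z)y_n
  y_{n+1}/y_n = 1 + 7/13z + 6/13z(1+22/25z) = 1 + z + 132/325z²
  Hence R(z) = 1 + z + 132/325z².

Boundary: |R(x)|=1, x<0.
x=-0.85: |R|=0.4434
R=1: x+132/325x²=0 ⇒ x=−325/132=-2.4621; min R=1−1/(4·132/325)=0.3845>−1
Confirm numerically:
  x=-2.116: |R|=0.70254 <1
  x=-1.706: |R|=0.47608 <1
  x=-1.563: |R|=0.42922 <1
  x=-1.077: |R|=0.39411 <1
  x=-2.999: |R|=1.65395 >1
  x=-2.543: |R|=1.08354 >1
  x=-2.499: |R|=1.03743 >1
Interval (-2.4621, 0).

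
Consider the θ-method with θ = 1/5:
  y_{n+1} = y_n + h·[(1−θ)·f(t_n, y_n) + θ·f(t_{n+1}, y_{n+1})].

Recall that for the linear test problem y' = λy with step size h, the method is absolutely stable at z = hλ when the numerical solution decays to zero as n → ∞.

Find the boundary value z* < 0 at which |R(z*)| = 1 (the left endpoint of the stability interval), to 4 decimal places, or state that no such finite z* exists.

On y'=λy, z=hλ:
  y_{n+1} = y_n + z·[4/5·y_n + 1/5·y_{n+1}] ⇒ (1 − 1/5z)y_{n+1} = (1 + 4/5z)y_n
  so R(z) = (1 + 4/5z)/(1 − 1/5z).

Solve |R(x)|<1 on ℝ⁻.
x=-1.17: |R|=0.0519
R=−1: 1+4/5x = −1+1/5x ⇒ -3/5x=2 ⇒ x=2/(-3/5)=-3.3333
Confirm numerically:
  x=-3.146: |R|=0.93101 <1
  x=-3.002: |R|=0.87578 <1
  x=-2.011: |R|=0.43417 <1
  x=-1.708: |R|=0.27311 <1
  x=-3.857: |R|=1.17737 >1
  x=-3.744: |R|=1.14090 >1
  x=-3.610: |R|=1.09640 >1
Interval (-3.3333, 0).

left endpoint -3.3333.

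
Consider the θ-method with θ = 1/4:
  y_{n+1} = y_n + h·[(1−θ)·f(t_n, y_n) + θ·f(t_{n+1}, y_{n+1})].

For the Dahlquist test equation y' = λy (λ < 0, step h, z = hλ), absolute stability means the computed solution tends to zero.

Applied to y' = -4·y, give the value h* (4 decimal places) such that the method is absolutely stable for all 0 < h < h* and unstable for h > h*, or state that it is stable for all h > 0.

(-4.0000,0); λ=-4 ⇒ h* = (4)/4 = 1.0000.

On y'=λy, z=hλ:
  y_{n+1} = y_n + z·[3/4·y_n + 1/4·y_{n+1}] ⇒ (1 − 1/4z)y_{n+1} = (1 + 3/4z)y_n
  R(z) = (1 + 3/4z)/(1 − 1/4z).

Need |R(x)|<1, x<0.
x=-0.41: |R|=0.6281
R=−1: 1+3/4x = −1+1/4x ⇒ -1/2x=2 ⇒ x=2/(-1/2)=-4.0000
Confirm numerically:
  x=-3.435: |R|=0.84802 <1
  x=-2.831: |R|=0.65774 <1
  x=-2.064: |R|=0.36148 <1
  x=-1.803: |R|=0.24281 <1
  x=-4.497: |R|=1.11698 >1
  x=-4.321: |R|=1.07715 >1
Stable set (-4.0000, 0).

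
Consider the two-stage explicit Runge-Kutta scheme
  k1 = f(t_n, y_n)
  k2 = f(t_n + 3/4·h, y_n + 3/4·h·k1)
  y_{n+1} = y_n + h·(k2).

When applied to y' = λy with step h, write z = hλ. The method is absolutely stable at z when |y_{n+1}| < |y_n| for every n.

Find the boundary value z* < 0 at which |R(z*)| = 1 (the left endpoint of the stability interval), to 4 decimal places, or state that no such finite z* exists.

z* = -1.3333.

Set f=λy, z=hλ:
  k1=λy_n ⇒ h·k1=z·y_n;  k2=λ(1+3/4z)y_n ⇒ h·k2=z(1+3/4z)y_n
  y_{n+1}/y_n = 1 + z(1+3/4z) = 1 + z + 3/4z²
  Hence R(z) = 1 + z + 3/4z².

Solve |R(x)|<1 on ℝ⁻.
x=-0.63: |R|=0.6677
R=1: x+3/4x²=0 ⇒ x=−4/3=-1.3333; min R=1−1/(4·3/4)=0.6667>−1
Confirm numerically:
  x=-1.037: |R|=0.76953 <1
  x=-0.972: |R|=0.73659 <1
  x=-0.795: |R|=0.67902 <1
  x=-0.620: |R|=0.66830 <1
  x=-1.893: |R|=1.79459 >1
  x=-1.425: |R|=1.09797 >1
Stable set (-1.3333, 0).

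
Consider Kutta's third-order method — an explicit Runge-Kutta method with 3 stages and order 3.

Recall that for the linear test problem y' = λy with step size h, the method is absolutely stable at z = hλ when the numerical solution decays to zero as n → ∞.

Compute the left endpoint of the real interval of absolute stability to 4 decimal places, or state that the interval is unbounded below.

Set f=λy, z=hλ:
  order 3, 3-stage ⇒ R(z)=1+z+z^2/2+z^3/6
  (e.g. R(-1.03)=0.31833, |R|=0.31833)

Find x<0 with |R(x)|<1.
x=-1.03: |R|=0.3183
|R(-2.61)|=1.1672 |R(-2.04)|=0.3741 |R(-0.85)|=0.4089
Bisect:
  x_lo=-3.1101 |R|=2.2877  x_hi=-0.2542 |R|=0.7754
  mid=-1.68217 |R|=0.06066 →hi
  mid=-2.39615 |R|=0.81832 →hi
  mid=-2.75315 |R|=1.44129 →lo
  mid=-2.57465 |R|=1.10472 →lo
  mid=-2.48540 |R|=0.95560 →hi
  mid=-2.53003 |R|=1.02864 →lo
  mid=-2.50771 |R|=0.99175 →hi
  mid=-2.51887 |R|=1.01010 →lo
  mid=-2.51329 |R|=1.00090 →lo
  ...
  [-2.51277,-2.51259] ⇒ x*=-2.5127
Stable set (-2.5127, 0).

z* = -2.5127.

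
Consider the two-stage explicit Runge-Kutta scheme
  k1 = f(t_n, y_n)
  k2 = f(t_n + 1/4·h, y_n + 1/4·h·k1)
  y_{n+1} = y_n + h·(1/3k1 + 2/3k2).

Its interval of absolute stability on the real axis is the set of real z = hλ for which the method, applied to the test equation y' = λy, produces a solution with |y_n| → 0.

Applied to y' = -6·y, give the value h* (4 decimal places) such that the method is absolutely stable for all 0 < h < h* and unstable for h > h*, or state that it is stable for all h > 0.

(-6.0000,0); λ=-6 ⇒ h* = (6)/6 = 1.0000.

On y'=λy, z=hλ:
  k1=λy_n ⇒ h·k1=z·y_n;  k2=λ(1+1/4z)y_n ⇒ h·k2=z(1+1/4z)y_n
  y_{n+1}/y_n = 1 + 1/3z + 2/3z(1+1/4z) = 1 + z + 1/6z²
  R(z) = 1 + z + 1/6z².

Find x<0 with |R(x)|<1.
x=-0.7: |R|=0.3817
R=1: x+1/6x²=0 ⇒ x=−6=-6.0000; min R=1−1/(4·1/6)=-0.5000>−1
Confirm numerically:
  x=-5.922: |R|=0.92301 <1
  x=-5.592: |R|=0.61974 <1
  x=-3.908: |R|=0.36259 <1
  x=-3.362: |R|=0.47816 <1
  x=-6.512: |R|=1.55569 >1
  x=-6.452: |R|=1.48605 >1
  x=-6.093: |R|=1.09444 >1
So |R|<1 on (-6.0000, 0).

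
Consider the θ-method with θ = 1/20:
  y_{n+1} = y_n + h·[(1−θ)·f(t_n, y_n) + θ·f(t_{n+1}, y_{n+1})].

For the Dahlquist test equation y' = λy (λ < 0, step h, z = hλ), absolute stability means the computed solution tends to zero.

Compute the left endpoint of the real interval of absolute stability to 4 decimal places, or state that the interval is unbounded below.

On y'=λy, z=hλ:
  y_{n+1} = y_n + z·[19/20·y_n + 1/20·y_{n+1}] ⇒ (1 − 1/20z)y_{n+1} = (1 + 19/20z)y_n
  so R(z) = (1 + 19/20z)/(1 − 1/20z).

Find x<0 with |R(x)|<1.
x=-0.58: |R|=0.4363
R=−1: 1+19/20x = −1+1/20x ⇒ -9/10x=2 ⇒ x=2/(-9/10)=-2.2222
Confirm numerically:
  x=-2.172: |R|=0.95923 <1
  x=-2.099: |R|=0.89963 <1
  x=-1.679: |R|=0.54896 <1
  x=-1.086: |R|=0.03007 <1
  x=-2.805: |R|=1.45999 >1
  x=-2.755: |R|=1.42145 >1
  x=-2.638: |R|=1.33059 >1
Stable set (-2.2222, 0).

z* = -2.2222.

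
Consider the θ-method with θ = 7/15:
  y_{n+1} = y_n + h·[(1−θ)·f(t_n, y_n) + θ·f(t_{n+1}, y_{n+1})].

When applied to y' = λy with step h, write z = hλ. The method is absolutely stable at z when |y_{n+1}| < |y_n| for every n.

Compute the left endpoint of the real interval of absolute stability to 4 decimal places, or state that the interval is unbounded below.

With y'=λy (z=hλ):
  y_{n+1} = y_n + z·[8/15·y_n + 7/15·y_{n+1}] ⇒ (1 − 7/15z)y_{n+1} = (1 + 8/15z)y_n
  R(z) = (1 + 8/15z)/(1 − 7/15z).

Solve |R(x)|<1 on ℝ⁻.
x=-0.31: |R|=0.7292
R=−1: 1+8/15x = −1+7/15x ⇒ -1/15x=2 ⇒ x=2/(-1/15)=-30.0000
Confirm numerically:
  x=-17.537: |R|=0.90953 <1
  x=-15.836: |R|=0.88746 <1
  x=-13.809: |R|=0.85500 <1
  x=-13.721: |R|=0.85340 <1
  x=-30.482: |R|=1.00211 >1
  x=-30.468: |R|=1.00205 >1
Stable set (-30.0000, 0).

z* = -30.0000.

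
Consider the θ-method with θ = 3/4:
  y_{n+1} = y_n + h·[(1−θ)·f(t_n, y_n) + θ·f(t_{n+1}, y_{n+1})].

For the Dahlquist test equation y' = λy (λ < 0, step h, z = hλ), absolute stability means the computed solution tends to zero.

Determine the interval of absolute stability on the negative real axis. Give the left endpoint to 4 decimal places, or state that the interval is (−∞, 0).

Test eqn y'=λy, z=hλ:
  y_{n+1} = y_n + z·[1/4·y_n + 3/4·y_{n+1}] ⇒ (1 − 3/4z)y_{n+1} = (1 + 1/4z)y_n
  ⇒ R(z) = (1 + 1/4z)/(1 − 3/4z).

Find x<0 with |R(x)|<1.
x=-1.33: |R|=0.3342
x=-2: |R|=0.2000
x=-10: |R|=0.1765
x=-100: |R|=0.3158
θ=3/4≥1/2 ⇒ |1+1/4x|<|1−3/4x| ∀x<0 ⇒ stable on all of ℝ⁻.

(−∞, 0) — no finite endpoint.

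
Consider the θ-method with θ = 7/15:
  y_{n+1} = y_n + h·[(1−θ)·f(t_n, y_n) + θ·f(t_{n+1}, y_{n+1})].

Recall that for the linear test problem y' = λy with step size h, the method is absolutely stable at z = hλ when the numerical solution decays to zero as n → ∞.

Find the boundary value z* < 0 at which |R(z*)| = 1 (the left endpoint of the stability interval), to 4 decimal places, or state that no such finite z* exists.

left endpoint -30.0000.

With y'=λy (z=hλ):
  y_{n+1} = y_n + z·[8/15·y_n + 7/15·y_{n+1}] ⇒ (1 − 7/15z)y_{n+1} = (1 + 8/15z)y_n
  Hence R(z) = (1 + 8/15z)/(1 − 7/15z).

Need |R(x)|<1, x<0.
x=-1.18: |R|=0.2390
R=−1: 1+8/15x = −1+7/15x ⇒ -1/15x=2 ⇒ x=2/(-1/15)=-30.0000
Confirm numerically:
  x=-26.337: |R|=0.98163 <1
  x=-23.550: |R|=0.96414 <1
  x=-20.123: |R|=0.93663 <1
  x=-12.027: |R|=0.81880 <1
  x=-30.400: |R|=1.00176 >1
  x=-30.228: |R|=1.00101 >1
Stable set (-30.0000, 0).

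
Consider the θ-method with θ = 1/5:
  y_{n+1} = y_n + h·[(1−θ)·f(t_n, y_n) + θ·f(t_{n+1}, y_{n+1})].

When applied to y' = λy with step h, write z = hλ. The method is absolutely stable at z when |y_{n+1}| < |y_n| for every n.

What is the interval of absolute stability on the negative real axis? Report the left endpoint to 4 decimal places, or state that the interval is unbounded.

z∈(-3.3333,0).

On y'=λy, z=hλ:
  y_{n+1} = y_n + z·[4/5·y_n + 1/5·y_{n+1}] ⇒ (1 − 1/5z)y_{n+1} = (1 + 4/5z)y_n
  ⇒ R(z) = (1 + 4/5z)/(1 − 1/5z).

Need |R(x)|<1, x<0.
x=-1.39: |R|=0.0876
R=−1: 1+4/5x = −1+1/5x ⇒ -3/5x=2 ⇒ x=2/(-3/5)=-3.3333
Confirm numerically:
  x=-3.089: |R|=0.90938 <1
  x=-3.012: |R|=0.87968 <1
  x=-2.034: |R|=0.44583 <1
  x=-3.786: |R|=1.15456 >1
  x=-3.635: |R|=1.10481 >1
So |R|<1 on (-3.3333, 0).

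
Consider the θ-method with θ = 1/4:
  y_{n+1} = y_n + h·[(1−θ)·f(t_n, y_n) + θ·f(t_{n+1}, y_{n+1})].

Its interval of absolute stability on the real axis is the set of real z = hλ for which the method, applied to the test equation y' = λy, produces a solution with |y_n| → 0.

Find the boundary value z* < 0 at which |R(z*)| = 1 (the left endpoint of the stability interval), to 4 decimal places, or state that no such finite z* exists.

z* = -4.0000.

With y'=λy (z=hλ):
  y_{n+1} = y_n + z·[3/4·y_n + 1/4·y_{n+1}] ⇒ (1 − 1/4z)y_{n+1} = (1 + 3/4z)y_n
  ⇒ R(z) = (1 + 3/4z)/(1 − 1/4z).

Find x<0 with |R(x)|<1.
x=-1.26: |R|=0.0418
R=−1: 1+3/4x = −1+1/4x ⇒ -1/2x=2 ⇒ x=2/(-1/2)=-4.0000
Confirm numerically:
  x=-3.489: |R|=0.86353 <1
  x=-2.222: |R|=0.42848 <1
  x=-2.052: |R|=0.35625 <1
  x=-4.229: |R|=1.05566 >1
  x=-4.130: |R|=1.03198 >1
So |R|<1 on (-4.0000, 0).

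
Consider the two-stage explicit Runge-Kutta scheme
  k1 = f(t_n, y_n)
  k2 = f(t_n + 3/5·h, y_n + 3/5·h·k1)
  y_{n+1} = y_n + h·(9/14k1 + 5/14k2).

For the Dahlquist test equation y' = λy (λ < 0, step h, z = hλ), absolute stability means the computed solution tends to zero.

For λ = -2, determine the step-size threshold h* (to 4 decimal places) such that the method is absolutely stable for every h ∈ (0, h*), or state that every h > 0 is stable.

(-4.6667,0); λ=-2 ⇒ h* = (14/3)/2 = 2.3333.

Test eqn y'=λy, z=hλ:
  k1=λy_n ⇒ h·k1=z·y_n;  k2=λ(1+3/5z)y_n ⇒ h·k2=z(1+3/5z)y_n
  y_{n+1}/y_n = 1 + 9/14z + 5/14z(1+3/5z) = 1 + z + 3/14z²
  R(z) = 1 + z + 3/14z².

Solve |R(x)|<1 on ℝ⁻.
x=-0.57: |R|=0.4996
R=1: x+3/14x²=0 ⇒ x=−14/3=-4.6667; min R=1−1/(4·3/14)=-0.1667>−1
Confirm numerically:
  x=-3.942: |R|=0.38786 <1
  x=-3.350: |R|=0.05482 <1
  x=-2.868: |R|=0.10541 <1
  x=-2.486: |R|=0.16167 <1
  x=-5.225: |R|=1.62513 >1
  x=-4.832: |R|=1.17119 >1
  x=-4.806: |R|=1.14349 >1
So |R|<1 on (-4.6667, 0).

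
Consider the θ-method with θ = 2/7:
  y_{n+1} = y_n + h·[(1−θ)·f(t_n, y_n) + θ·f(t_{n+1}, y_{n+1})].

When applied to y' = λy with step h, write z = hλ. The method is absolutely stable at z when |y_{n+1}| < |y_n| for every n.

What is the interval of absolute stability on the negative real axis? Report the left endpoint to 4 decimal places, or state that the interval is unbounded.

z∈(-4.6667,0).

With y'=λy (z=hλ):
  y_{n+1} = y_n + z·[5/7·y_n + 2/7·y_{n+1}] ⇒ (1 − 2/7z)y_{n+1} = (1 + 5/7z)y_n
  ⇒ R(z) = (1 + 5/7z)/(1 − 2/7z).

Find x<0 with |R(x)|<1.
x=-0.31: |R|=0.7152
R=−1: 1+5/7x = −1+2/7x ⇒ -3/7x=2 ⇒ x=2/(-3/7)=-4.6667
Confirm numerically:
  x=-4.476: |R|=0.96414 <1
  x=-4.463: |R|=0.96164 <1
  x=-4.455: |R|=0.96009 <1
  x=-3.252: |R|=0.68572 <1
  x=-5.044: |R|=1.06625 >1
  x=-4.860: |R|=1.03469 >1
Interval (-4.6667, 0).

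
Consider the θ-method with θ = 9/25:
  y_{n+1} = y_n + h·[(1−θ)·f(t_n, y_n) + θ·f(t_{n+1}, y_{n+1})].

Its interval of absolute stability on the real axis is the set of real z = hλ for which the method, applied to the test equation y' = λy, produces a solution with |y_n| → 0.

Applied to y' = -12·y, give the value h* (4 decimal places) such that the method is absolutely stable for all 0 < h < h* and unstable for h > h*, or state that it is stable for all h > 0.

On y'=λy, z=hλ:
  y_{n+1} = y_n + z·[16/25·y_n + 9/25·y_{n+1}] ⇒ (1 − 9/25z)y_{n+1} = (1 + 16/25z)y_n
  R(z) = (1 + 16/25z)/(1 − 9/25z).

Find x<0 with |R(x)|<1.
x=-1.07: |R|=0.2275
R=−1: 1+16/25x = −1+9/25x ⇒ -7/25x=2 ⇒ x=2/(-7/25)=-7.1429
Confirm numerically:
  x=-6.571: |R|=0.95242 <1
  x=-5.041: |R|=0.79092 <1
  x=-2.949: |R|=0.43041 <1
  x=-7.500: |R|=1.02703 >1
  x=-7.431: |R|=1.02195 >1
  x=-7.340: |R|=1.01515 >1
Stable set (-7.1429, 0).

(-7.1429,0); λ=-12 ⇒ h* = (50/7)/12 = 0.5952.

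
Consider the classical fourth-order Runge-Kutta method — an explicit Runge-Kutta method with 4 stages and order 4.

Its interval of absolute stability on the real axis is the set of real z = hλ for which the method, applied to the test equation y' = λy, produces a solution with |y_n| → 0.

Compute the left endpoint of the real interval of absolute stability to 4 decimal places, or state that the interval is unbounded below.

left endpoint -2.7853.

Set f=λy, z=hλ:
  order 4, 4-stage ⇒ R(z)=1+z+z^2/2+z^3/6+z^4/24
  (e.g. R(-1.42)=0.28040, |R|=0.28040)

Need |R(x)|<1, x<0.
x=-1.42: |R|=0.2804
|R(-3.14)|=1.6804 |R(-2.75)|=0.9481 |R(-1.37)|=0.2867
Bisect:
  x_lo=-3.3579 |R|=2.2668  x_hi=-0.2067 |R|=0.8133
  mid=-1.78227 |R|=0.28283 →hi
  mid=-2.57007 |R|=0.72113 →hi
  mid=-2.96397 |R|=1.30455 →lo
  mid=-2.76702 |R|=0.97280 →hi
  mid=-2.86550 |R|=1.12781 →lo
  mid=-2.81626 |R|=1.04770 →lo
  mid=-2.79164 |R|=1.00961 →lo
  mid=-2.77933 |R|=0.99105 →hi
  mid=-2.78549 |R|=1.00029 →lo
  mid=-2.78241 |R|=0.99566 →hi
  ...
  [-2.78549,-2.78529] ⇒ x*=-2.7853
Stable set (-2.7853, 0).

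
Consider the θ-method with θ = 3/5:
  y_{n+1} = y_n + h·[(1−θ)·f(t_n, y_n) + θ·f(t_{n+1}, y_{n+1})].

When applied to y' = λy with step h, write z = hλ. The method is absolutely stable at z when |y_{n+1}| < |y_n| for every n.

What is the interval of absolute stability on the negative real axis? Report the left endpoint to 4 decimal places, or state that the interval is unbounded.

interval (−∞, 0).

On y'=λy, z=hλ:
  y_{n+1} = y_n + z·[2/5·y_n + 3/5·y_{n+1}] ⇒ (1 − 3/5z)y_{n+1} = (1 + 2/5z)y_n
  Hence R(z) = (1 + 2/5z)/(1 − 3/5z).

Solve |R(x)|<1 on ℝ⁻.
x=-1.03: |R|=0.3634
x=-2: |R|=0.0909
x=-10: |R|=0.4286
x=-100: |R|=0.6393
θ=3/5≥1/2 ⇒ |1+2/5x|<|1−3/5x| ∀x<0 ⇒ stable on all of ℝ⁻.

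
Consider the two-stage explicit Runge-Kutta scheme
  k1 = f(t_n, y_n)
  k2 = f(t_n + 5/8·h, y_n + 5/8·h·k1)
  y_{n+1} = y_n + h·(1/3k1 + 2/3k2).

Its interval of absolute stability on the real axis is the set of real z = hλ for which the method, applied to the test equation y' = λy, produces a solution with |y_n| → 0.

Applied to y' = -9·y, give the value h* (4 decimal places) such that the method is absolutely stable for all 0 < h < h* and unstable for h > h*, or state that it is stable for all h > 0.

Set f=λy, z=hλ:
  k1=λy_n ⇒ h·k1=z·y_n;  k2=λ(1+5/8z)y_n ⇒ h·k2=z(1+5/8z)y_n
  y_{n+1}/y_n = 1 + 1/3z + 2/3z(1+5/8z) = 1 + z + 5/12z²
  R(z) = 1 + z + 5/12z².

Boundary: |R(x)|=1, x<0.
x=-0.62: |R|=0.5402
R=1: x+5/12x²=0 ⇒ x=−12/5=-2.4000; min R=1−1/(4·5/12)=0.4000>−1
Confirm numerically:
  x=-2.195: |R|=0.81251 <1
  x=-1.958: |R|=0.63940 <1
  x=-1.885: |R|=0.59551 <1
  x=-1.511: |R|=0.44030 <1
  x=-2.671: |R|=1.30160 >1
  x=-2.630: |R|=1.25204 >1
So |R|<1 on (-2.4000, 0).

(-2.4000,0); λ=-9 ⇒ h* = (12/5)/9 = 0.2667.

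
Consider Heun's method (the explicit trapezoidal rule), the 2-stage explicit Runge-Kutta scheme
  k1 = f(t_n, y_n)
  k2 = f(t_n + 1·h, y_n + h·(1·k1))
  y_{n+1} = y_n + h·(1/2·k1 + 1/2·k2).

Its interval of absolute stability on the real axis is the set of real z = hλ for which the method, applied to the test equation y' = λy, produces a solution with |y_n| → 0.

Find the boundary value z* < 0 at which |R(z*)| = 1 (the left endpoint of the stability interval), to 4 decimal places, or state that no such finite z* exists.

left endpoint -2.0000.

With y'=λy (z=hλ):
  order 2, 2-stage ⇒ R(z)=1+z+z^2/2
  (e.g. R(-0.84)=0.51280, |R|=0.51280)

Need |R(x)|<1, x<0.
x=-0.84: |R|=0.5128
|R(-2.36)|=1.4248 |R(-1.64)|=0.7048 |R(-0.83)|=0.5145
Bisect:
  x_lo=-2.8617 |R|=2.2329  x_hi=-0.2481 |R|=0.7827
  mid=-1.55488 |R|=0.65395 →hi
  mid=-2.20828 |R|=1.22997 →lo
  mid=-1.88158 |R|=0.88859 →hi
  mid=-2.04493 |R|=1.04594 →lo
  mid=-1.96326 |R|=0.96393 →hi
  mid=-2.00410 |R|=1.00410 →lo
  mid=-1.98368 |R|=0.98381 →hi
  mid=-1.99389 |R|=0.99391 →hi
  mid=-1.99899 |R|=0.99899 →hi
  mid=-2.00154 |R|=1.00154 →lo
  ...
  [-2.00011,-1.99995] ⇒ x*=-2.0000
Interval (-2.0000, 0).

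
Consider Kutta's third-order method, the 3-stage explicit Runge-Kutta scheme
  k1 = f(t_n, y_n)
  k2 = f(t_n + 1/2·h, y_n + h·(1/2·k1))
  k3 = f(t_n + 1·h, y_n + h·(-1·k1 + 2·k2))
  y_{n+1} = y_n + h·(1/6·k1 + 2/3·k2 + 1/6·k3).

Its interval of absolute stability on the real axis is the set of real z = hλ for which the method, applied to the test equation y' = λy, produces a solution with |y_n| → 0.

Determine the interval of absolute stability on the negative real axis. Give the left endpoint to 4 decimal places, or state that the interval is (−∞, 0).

z∈(-2.5127,0).

Set f=λy, z=hλ:
  order 3, 3-stage ⇒ R(z)=1+z+z^2/2+z^3/6
  (e.g. R(-0.3)=0.74050, |R|=0.74050)

Need |R(x)|<1, x<0.
x=-0.3: |R|=0.7405
|R(-2.44)|=0.8843 |R(-1.75)|=0.1120 |R(-1.5)|=0.0625
Bisect:
  x_lo=-2.9591 |R|=1.8995  x_hi=-0.3009 |R|=0.7398
  mid=-1.63002 |R|=0.02335 →hi
  mid=-2.29457 |R|=0.67554 →hi
  mid=-2.62684 |R|=1.19769 →lo
  mid=-2.46070 |R|=0.91646 →hi
  mid=-2.54377 |R|=1.05175 →lo
  mid=-2.50224 |R|=0.98281 →hi
  mid=-2.52301 |R|=1.01695 →lo
  ...
  [-2.51278,-2.51262] ⇒ x*=-2.5127
Stable set (-2.5127, 0).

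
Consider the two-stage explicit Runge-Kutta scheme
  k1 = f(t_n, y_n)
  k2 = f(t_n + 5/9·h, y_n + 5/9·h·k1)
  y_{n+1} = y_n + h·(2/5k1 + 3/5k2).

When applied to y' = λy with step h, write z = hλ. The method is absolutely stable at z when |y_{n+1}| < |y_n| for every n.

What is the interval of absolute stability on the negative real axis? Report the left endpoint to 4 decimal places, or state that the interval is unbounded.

Set f=λy, z=hλ:
  k1=λy_n ⇒ h·k1=z·y_n;  k2=λ(1+5/9z)y_n ⇒ h·k2=z(1+5/9z)y_n
  y_{n+1}/y_n = 1 + 2/5z + 3/5z(1+5/9z) = 1 + z + 1/3z²
  R(z) = 1 + z + 1/3z².

Find x<0 with |R(x)|<1.
x=-0.98: |R|=0.3401
R=1: x+1/3x²=0 ⇒ x=−3=-3.0000; min R=1−1/(4·1/3)=0.2500>−1
Confirm numerically:
  x=-2.457: |R|=0.55528 <1
  x=-1.719: |R|=0.26599 <1
  x=-1.423: |R|=0.25198 <1
  x=-3.339: |R|=1.37731 >1
  x=-3.318: |R|=1.35171 >1
So |R|<1 on (-3.0000, 0).

(-3.0000, 0).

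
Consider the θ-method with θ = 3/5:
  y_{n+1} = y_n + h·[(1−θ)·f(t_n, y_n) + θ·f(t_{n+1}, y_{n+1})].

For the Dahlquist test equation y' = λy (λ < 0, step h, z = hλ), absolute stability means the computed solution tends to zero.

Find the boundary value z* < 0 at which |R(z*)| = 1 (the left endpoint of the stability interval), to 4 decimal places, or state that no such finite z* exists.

On y'=λy, z=hλ:
  y_{n+1} = y_n + z·[2/5·y_n + 3/5·y_{n+1}] ⇒ (1 − 3/5z)y_{n+1} = (1 + 2/5z)y_n
  ⇒ R(z) = (1 + 2/5z)/(1 − 3/5z).

Find x<0 with |R(x)|<1.
x=-0.69: |R|=0.5120
x=-2: |R|=0.0909
x=-10: |R|=0.4286
x=-100: |R|=0.6393
θ=3/5≥1/2 ⇒ |1+2/5x|<|1−3/5x| ∀x<0 ⇒ stable on all of ℝ⁻.

(−∞, 0) — no finite endpoint.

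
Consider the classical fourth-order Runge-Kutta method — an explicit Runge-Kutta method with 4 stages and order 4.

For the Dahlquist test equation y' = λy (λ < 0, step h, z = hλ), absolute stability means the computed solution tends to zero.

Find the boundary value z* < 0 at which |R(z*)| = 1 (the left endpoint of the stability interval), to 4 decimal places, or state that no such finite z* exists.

Set f=λy, z=hλ:
  order 4, 4-stage ⇒ R(z)=1+z+z^2/2+z^3/6+z^4/24
  (e.g. R(-1.21)=0.31611, |R|=0.31611)

Boundary: |R(x)|=1, x<0.
x=-1.21: |R|=0.3161
|R(-2.87)|=1.1354 |R(-2.27)|=0.4633 |R(-1.91)|=0.3073
Bisect:
  x_lo=-3.3488 |R|=2.2395  x_hi=-0.0707 |R|=0.9317
  mid=-1.70977 |R|=0.27493 →hi
  mid=-2.52929 |R|=0.67782 →hi
  mid=-2.93905 |R|=1.25767 →lo
  mid=-2.73417 |R|=0.92562 →hi
  mid=-2.83661 |R|=1.08017 →lo
  mid=-2.78539 |R|=1.00015 →lo
  mid=-2.75978 |R|=0.96221 →hi
  mid=-2.77259 |R|=0.98101 →hi
  mid=-2.77899 |R|=0.99054 →hi
  ...
  [-2.78539,-2.78519] ⇒ x*=-2.7853
Interval (-2.7853, 0).

left endpoint -2.7853.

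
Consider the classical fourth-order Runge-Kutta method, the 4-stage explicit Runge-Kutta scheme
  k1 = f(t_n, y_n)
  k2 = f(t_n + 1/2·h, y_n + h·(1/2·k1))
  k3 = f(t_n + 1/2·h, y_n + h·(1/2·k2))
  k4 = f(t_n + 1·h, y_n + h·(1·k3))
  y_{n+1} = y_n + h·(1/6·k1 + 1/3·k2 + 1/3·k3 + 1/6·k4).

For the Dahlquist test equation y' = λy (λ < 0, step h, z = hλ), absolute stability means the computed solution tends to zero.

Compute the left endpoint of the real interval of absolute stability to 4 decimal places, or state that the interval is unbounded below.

With y'=λy (z=hλ):
  order 4, 4-stage ⇒ R(z)=1+z+z^2/2+z^3/6+z^4/24
  (e.g. R(-1.37)=0.28667, |R|=0.28667)

Need |R(x)|<1, x<0.
x=-1.37: |R|=0.2867
|R(-3.14)|=1.6804 |R(-2.96)|=1.2970 |R(-2.18)|=0.4105
Bisect:
  x_lo=-3.5387 |R|=2.8709  x_hi=-0.3460 |R|=0.7075
  mid=-1.94239 |R|=0.31576 →hi
  mid=-2.74056 |R|=0.93463 →hi
  mid=-3.13965 |R|=1.67961 →lo
  mid=-2.94011 |R|=1.25963 →lo
  mid=-2.84034 |R|=1.08621 →lo
  mid=-2.79045 |R|=1.00780 →lo
  mid=-2.76551 |R|=0.97058 →hi
  mid=-2.77798 |R|=0.98903 →hi
  ...
  [-2.78538,-2.78519] ⇒ x*=-2.7853
Interval (-2.7853, 0).

left endpoint -2.7853.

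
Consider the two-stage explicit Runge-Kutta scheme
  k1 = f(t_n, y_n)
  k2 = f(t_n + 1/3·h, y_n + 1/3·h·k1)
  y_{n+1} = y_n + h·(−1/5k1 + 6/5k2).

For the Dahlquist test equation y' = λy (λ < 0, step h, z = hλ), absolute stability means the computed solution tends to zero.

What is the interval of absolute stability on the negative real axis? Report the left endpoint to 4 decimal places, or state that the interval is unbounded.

Set f=λy, z=hλ:
  k1=λy_n ⇒ h·k1=z·y_n;  k2=λ(1+1/3z)y_n ⇒ h·k2=z(1+1/3z)y_n
  y_{n+1}/y_n = 1 − 1/5z + 6/5z(1+1/3z) = 1 + z + 2/5z²
  so R(z) = 1 + z + 2/5z².

Solve |R(x)|<1 on ℝ⁻.
x=-1.46: |R|=0.3926
R=1: x+2/5x²=0 ⇒ x=−5/2=-2.5000; min R=1−1/(4·2/5)=0.3750>−1
Confirm numerically:
  x=-2.214: |R|=0.74672 <1
  x=-1.720: |R|=0.46336 <1
  x=-1.226: |R|=0.37523 <1
  x=-3.094: |R|=1.73513 >1
  x=-2.761: |R|=1.28825 >1
  x=-2.735: |R|=1.25709 >1
So |R|<1 on (-2.5000, 0).

(-2.5000, 0).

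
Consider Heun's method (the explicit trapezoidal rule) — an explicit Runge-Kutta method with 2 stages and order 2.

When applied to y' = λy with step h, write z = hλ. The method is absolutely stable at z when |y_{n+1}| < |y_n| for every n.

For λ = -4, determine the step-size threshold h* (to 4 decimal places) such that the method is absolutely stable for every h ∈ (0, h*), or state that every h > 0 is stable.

With y'=λy (z=hλ):
  order 2, 2-stage ⇒ R(z)=1+z+z^2/2
  (e.g. R(-0.9)=0.50500, |R|=0.50500)

Find x<0 with |R(x)|<1.
x=-0.9: |R|=0.5050
|R(-1.53)|=0.6404 |R(-1.24)|=0.5288 |R(-1.02)|=0.5002
Bisect:
  x_lo=-2.8993 |R|=2.3037  x_hi=-0.3811 |R|=0.6915
  mid=-1.64020 |R|=0.70493 →hi
  mid=-2.26975 |R|=1.30613 →lo
  mid=-1.95498 |R|=0.95599 →hi
  mid=-2.11236 |R|=1.11868 →lo
  mid=-2.03367 |R|=1.03424 →lo
  mid=-1.99432 |R|=0.99434 →hi
  mid=-2.01400 |R|=1.01409 →lo
  mid=-2.00416 |R|=1.00417 →lo
  ...
  [-2.00001,-1.99986] ⇒ x*=-2.0000
Interval (-2.0000, 0).

(-2.0000,0); λ=-4 ⇒ h* = 0.5000.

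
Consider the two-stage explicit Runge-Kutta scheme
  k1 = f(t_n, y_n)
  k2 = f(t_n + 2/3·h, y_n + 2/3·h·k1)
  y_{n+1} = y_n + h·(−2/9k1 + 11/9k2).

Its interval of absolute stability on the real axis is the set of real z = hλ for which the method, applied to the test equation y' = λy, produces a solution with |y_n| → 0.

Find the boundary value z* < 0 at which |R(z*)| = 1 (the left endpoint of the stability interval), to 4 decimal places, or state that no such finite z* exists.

On y'=λy, z=hλ:
  k1=λy_n ⇒ h·k1=z·y_n;  k2=λ(1+2/3z)y_n ⇒ h·k2=z(1+2/3z)y_n
  y_{n+1}/y_n = 1 − 2/9z + 11/9z(1+2/3z) = 1 + z + 22/27z²
  R(z) = 1 + z + 22/27z².

Need |R(x)|<1, x<0.
x=-0.41: |R|=0.7270
R=1: x+22/27x²=0 ⇒ x=−27/22=-1.2273; min R=1−1/(4·22/27)=0.6932>−1
Confirm numerically:
  x=-1.037: |R|=0.83923 <1
  x=-0.927: |R|=0.77319 <1
  x=-0.538: |R|=0.69784 <1
  x=-1.350: |R|=1.13500 >1
  x=-1.269: |R|=1.04315 >1
Stable set (-1.2273, 0).

left endpoint -1.2273.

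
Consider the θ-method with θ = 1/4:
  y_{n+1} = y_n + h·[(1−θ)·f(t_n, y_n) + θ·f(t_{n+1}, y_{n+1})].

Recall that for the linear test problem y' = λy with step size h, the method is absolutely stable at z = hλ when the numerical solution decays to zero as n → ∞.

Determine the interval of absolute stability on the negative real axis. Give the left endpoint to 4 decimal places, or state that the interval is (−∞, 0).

With y'=λy (z=hλ):
  y_{n+1} = y_n + z·[3/4·y_n + 1/4·y_{n+1}] ⇒ (1 − 1/4z)y_{n+1} = (1 + 3/4z)y_n
  Hence R(z) = (1 + 3/4z)/(1 − 1/4z).

Solve |R(x)|<1 on ℝ⁻.
x=-1.73: |R|=0.2077
R=−1: 1+3/4x = −1+1/4x ⇒ -1/2x=2 ⇒ x=2/(-1/2)=-4.0000
Confirm numerically:
  x=-3.887: |R|=0.97135 <1
  x=-3.348: |R|=0.82254 <1
  x=-2.629: |R|=0.58636 <1
  x=-4.326: |R|=1.07831 >1
  x=-4.320: |R|=1.07692 >1
  x=-4.238: |R|=1.05778 >1
So |R|<1 on (-4.0000, 0).

z∈(-4.0000,0).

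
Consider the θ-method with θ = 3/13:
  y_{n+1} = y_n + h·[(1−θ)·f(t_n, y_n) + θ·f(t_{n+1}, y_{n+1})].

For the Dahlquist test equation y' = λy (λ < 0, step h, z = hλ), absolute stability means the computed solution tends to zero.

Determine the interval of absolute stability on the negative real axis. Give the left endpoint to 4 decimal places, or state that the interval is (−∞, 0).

z∈(-3.7143,0).

Test eqn y'=λy, z=hλ:
  y_{n+1} = y_n + z·[10/13·y_n + 3/13·y_{n+1}] ⇒ (1 − 3/13z)y_{n+1} = (1 + 10/13z)y_n
  Hence R(z) = (1 + 10/13z)/(1 − 3/13z).

Find x<0 with |R(x)|<1.
x=-0.99: |R|=0.1941
R=−1: 1+10/13x = −1+3/13x ⇒ -7/13x=2 ⇒ x=2/(-7/13)=-3.7143
Confirm numerically:
  x=-3.622: |R|=0.97293 <1
  x=-3.111: |R|=0.81091 <1
  x=-2.894: |R|=0.73517 <1
  x=-2.675: |R|=0.65398 <1
  x=-4.298: |R|=1.15780 >1
  x=-3.880: |R|=1.04708 >1
So |R|<1 on (-3.7143, 0).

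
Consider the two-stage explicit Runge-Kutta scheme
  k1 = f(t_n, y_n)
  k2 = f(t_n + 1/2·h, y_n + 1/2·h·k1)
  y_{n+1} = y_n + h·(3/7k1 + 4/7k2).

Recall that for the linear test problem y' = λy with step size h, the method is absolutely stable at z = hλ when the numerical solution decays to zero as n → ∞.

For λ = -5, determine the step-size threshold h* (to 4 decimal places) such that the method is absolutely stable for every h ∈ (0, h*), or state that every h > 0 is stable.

(-3.5000,0); λ=-5 ⇒ h* = (7/2)/5 = 0.7000.

With y'=λy (z=hλ):
  k1=λy_n ⇒ h·k1=z·y_n;  k2=λ(1+1/2z)y_n ⇒ h·k2=z(1+1/2z)y_n
  y_{n+1}/y_n = 1 + 3/7z + 4/7z(1+1/2z) = 1 + z + 2/7z²
  Hence R(z) = 1 + z + 2/7z².

Need |R(x)|<1, x<0.
x=-1.09: |R|=0.2495
R=1: x+2/7x²=0 ⇒ x=−7/2=-3.5000; min R=1−1/(4·2/7)=0.1250>−1
Confirm numerically:
  x=-2.829: |R|=0.45764 <1
  x=-2.414: |R|=0.25097 <1
  x=-1.562: |R|=0.13510 <1
  x=-4.042: |R|=1.62593 >1
  x=-3.720: |R|=1.23383 >1
So |R|<1 on (-3.5000, 0).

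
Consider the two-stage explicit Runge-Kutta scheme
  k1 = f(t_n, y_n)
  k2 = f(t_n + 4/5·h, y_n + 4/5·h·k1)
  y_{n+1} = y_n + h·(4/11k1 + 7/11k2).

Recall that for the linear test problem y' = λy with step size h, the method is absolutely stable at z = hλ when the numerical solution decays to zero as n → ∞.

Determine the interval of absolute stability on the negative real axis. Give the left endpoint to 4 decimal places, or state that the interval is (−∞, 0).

With y'=λy (z=hλ):
  k1=λy_n ⇒ h·k1=z·y_n;  k2=λ(1+4/5z)y_n ⇒ h·k2=z(1+4/5z)y_n
  y_{n+1}/y_n = 1 + 4/11z + 7/11z(1+4/5z) = 1 + z + 28/55z²
  Hence R(z) = 1 + z + 28/55z².

Need |R(x)|<1, x<0.
x=-1.69: |R|=0.7640
R=1: x+28/55x²=0 ⇒ x=−55/28=-1.9643; min R=1−1/(4·28/55)=0.5089>−1
Confirm numerically:
  x=-1.928: |R|=0.96438 <1
  x=-1.243: |R|=0.54357 <1
  x=-1.189: |R|=0.53071 <1
  x=-1.052: |R|=0.51141 <1
  x=-2.559: |R|=1.77477 >1
  x=-2.521: |R|=1.71450 >1
  x=-2.392: |R|=1.52085 >1
Stable set (-1.9643, 0).

z∈(-1.9643,0).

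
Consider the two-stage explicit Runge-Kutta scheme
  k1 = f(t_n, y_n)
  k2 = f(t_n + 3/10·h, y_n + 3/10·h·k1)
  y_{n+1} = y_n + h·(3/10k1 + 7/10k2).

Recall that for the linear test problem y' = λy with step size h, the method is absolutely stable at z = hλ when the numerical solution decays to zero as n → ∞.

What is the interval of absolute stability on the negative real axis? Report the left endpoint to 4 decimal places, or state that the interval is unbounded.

z∈(-4.7619,0).

On y'=λy, z=hλ:
  k1=λy_n ⇒ h·k1=z·y_n;  k2=λ(1+3/10z)y_n ⇒ h·k2=z(1+3/10z)y_n
  y_{n+1}/y_n = 1 + 3/10z + 7/10z(1+3/10z) = 1 + z + 21/100z²
  so R(z) = 1 + z + 21/100z².

Find x<0 with |R(x)|<1.
x=-0.84: |R|=0.3082
R=1: x+21/100x²=0 ⇒ x=−100/21=-4.7619; min R=1−1/(4·21/100)=-0.1905>−1
Confirm numerically:
  x=-4.472: |R|=0.72774 <1
  x=-3.953: |R|=0.32850 <1
  x=-2.830: |R|=0.14813 <1
  x=-5.255: |R|=1.54416 >1
  x=-5.017: |R|=1.26876 >1
  x=-4.972: |R|=1.21936 >1
Stable set (-4.7619, 0).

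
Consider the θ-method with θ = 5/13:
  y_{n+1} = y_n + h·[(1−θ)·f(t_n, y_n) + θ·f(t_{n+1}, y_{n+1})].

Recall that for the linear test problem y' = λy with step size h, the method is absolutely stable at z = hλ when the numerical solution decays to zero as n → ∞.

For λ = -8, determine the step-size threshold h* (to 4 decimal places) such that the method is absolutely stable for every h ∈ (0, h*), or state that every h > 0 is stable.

(-8.6667,0); λ=-8 ⇒ h* = (26/3)/8 = 1.0833.

Set f=λy, z=hλ:
  y_{n+1} = y_n + z·[8/13·y_n + 5/13·y_{n+1}] ⇒ (1 − 5/13z)y_{n+1} = (1 + 8/13z)y_n
  so R(z) = (1 + 8/13z)/(1 − 5/13z).

Find x<0 with |R(x)|<1.
x=-1.1: |R|=0.2270
R=−1: 1+8/13x = −1+5/13x ⇒ -3/13x=2 ⇒ x=2/(-3/13)=-8.6667
Confirm numerically:
  x=-7.862: |R|=0.95385 <1
  x=-7.809: |R|=0.95056 <1
  x=-6.996: |R|=0.89554 <1
  x=-9.156: |R|=1.02497 >1
  x=-9.079: |R|=1.02118 >1
Stable set (-8.6667, 0).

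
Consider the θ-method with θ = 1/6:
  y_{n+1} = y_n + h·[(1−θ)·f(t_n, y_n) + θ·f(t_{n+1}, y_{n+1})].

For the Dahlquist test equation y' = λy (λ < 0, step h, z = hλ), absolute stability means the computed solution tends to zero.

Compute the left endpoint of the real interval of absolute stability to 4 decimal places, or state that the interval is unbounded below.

With y'=λy (z=hλ):
  y_{n+1} = y_n + z·[5/6·y_n + 1/6·y_{n+1}] ⇒ (1 − 1/6z)y_{n+1} = (1 + 5/6z)y_n
  ⇒ R(z) = (1 + 5/6z)/(1 − 1/6z).

Boundary: |R(x)|=1, x<0.
x=-0.84: |R|=0.2632
R=−1: 1+5/6x = −1+1/6x ⇒ -2/3x=2 ⇒ x=2/(-2/3)=-3.0000
Confirm numerically:
  x=-2.520: |R|=0.77465 <1
  x=-2.166: |R|=0.59148 <1
  x=-2.126: |R|=0.56978 <1
  x=-1.427: |R|=0.15282 <1
  x=-3.521: |R|=1.21888 >1
  x=-3.289: |R|=1.12445 >1
  x=-3.198: |R|=1.08611 >1
So |R|<1 on (-3.0000, 0).

left endpoint -3.0000.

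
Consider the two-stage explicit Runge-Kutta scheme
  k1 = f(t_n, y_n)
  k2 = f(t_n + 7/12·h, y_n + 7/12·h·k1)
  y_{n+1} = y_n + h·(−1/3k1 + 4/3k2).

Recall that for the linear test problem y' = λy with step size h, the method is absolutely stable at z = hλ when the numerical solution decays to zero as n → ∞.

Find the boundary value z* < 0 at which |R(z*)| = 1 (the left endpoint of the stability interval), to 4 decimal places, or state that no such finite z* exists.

z* = -1.2857.

Test eqn y'=λy, z=hλ:
  k1=λy_n ⇒ h·k1=z·y_n;  k2=λ(1+7/12z)y_n ⇒ h·k2=z(1+7/12z)y_n
  y_{n+1}/y_n = 1 − 1/3z + 4/3z(1+7/12z) = 1 + z + 7/9z²
  R(z) = 1 + z + 7/9z².

Need |R(x)|<1, x<0.
x=-1.48: |R|=1.2236
R=1: x+7/9x²=0 ⇒ x=−9/7=-1.2857; min R=1−1/(4·7/9)=0.6786>−1
Confirm numerically:
  x=-1.249: |R|=0.96433 <1
  x=-0.771: |R|=0.69134 <1
  x=-0.747: |R|=0.68701 <1
  x=-0.541: |R|=0.68664 <1
  x=-1.871: |R|=1.85172 >1
  x=-1.529: |R|=1.28932 >1
  x=-1.372: |R|=1.09208 >1
Interval (-1.2857, 0).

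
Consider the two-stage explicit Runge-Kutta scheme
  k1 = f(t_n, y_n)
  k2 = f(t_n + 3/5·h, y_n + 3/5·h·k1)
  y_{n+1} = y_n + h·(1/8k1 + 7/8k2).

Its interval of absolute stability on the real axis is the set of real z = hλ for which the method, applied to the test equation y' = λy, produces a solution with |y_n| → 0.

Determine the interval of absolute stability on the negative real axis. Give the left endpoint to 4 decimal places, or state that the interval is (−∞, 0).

(-1.9048, 0).

With y'=λy (z=hλ):
  k1=λy_n ⇒ h·k1=z·y_n;  k2=λ(1+3/5z)y_n ⇒ h·k2=z(1+3/5z)y_n
  y_{n+1}/y_n = 1 + 1/8z + 7/8z(1+3/5z) = 1 + z + 21/40z²
  Hence R(z) = 1 + z + 21/40z².

Boundary: |R(x)|=1, x<0.
x=-1.32: |R|=0.5948
R=1: x+21/40x²=0 ⇒ x=−40/21=-1.9048; min R=1−1/(4·21/40)=0.5238>−1
Confirm numerically:
  x=-1.346: |R|=0.60515 <1
  x=-1.105: |R|=0.53604 <1
  x=-0.962: |R|=0.52386 <1
  x=-2.262: |R|=1.42424 >1
  x=-2.188: |R|=1.32536 >1
Stable set (-1.9048, 0).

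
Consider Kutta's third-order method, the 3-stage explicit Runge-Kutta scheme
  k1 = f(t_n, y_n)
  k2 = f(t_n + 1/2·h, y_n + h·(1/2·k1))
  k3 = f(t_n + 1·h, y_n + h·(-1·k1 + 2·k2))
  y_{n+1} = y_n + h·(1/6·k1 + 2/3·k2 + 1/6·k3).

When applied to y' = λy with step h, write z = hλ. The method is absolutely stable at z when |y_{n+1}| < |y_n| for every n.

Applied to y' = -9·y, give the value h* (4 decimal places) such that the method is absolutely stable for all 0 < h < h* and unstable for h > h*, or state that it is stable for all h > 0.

(-2.5127,0); λ=-9 ⇒ h* = 0.2792.

On y'=λy, z=hλ:
  order 3, 3-stage ⇒ R(z)=1+z+z^2/2+z^3/6
  (e.g. R(-0.71)=0.48240, |R|=0.48240)

Boundary: |R(x)|=1, x<0.
x=-0.71: |R|=0.4824
|R(-2.62)|=1.1853 |R(-1.75)|=0.1120 |R(-1.3)|=0.1788
Bisect:
  x_lo=-3.0915 |R|=2.2374  x_hi=-0.3438 |R|=0.7086
  mid=-1.71766 |R|=0.08710 →hi
  mid=-2.40460 |R|=0.83082 →hi
  mid=-2.74807 |R|=1.43099 →lo
  mid=-2.57634 |R|=1.10766 →lo
  mid=-2.49047 |R|=0.96375 →hi
  mid=-2.53340 |R|=1.03429 →lo
  mid=-2.51194 |R|=0.99867 →hi
  mid=-2.52267 |R|=1.01639 →lo
  ...
  [-2.51278,-2.51261] ⇒ x*=-2.5127
So |R|<1 on (-2.5127, 0).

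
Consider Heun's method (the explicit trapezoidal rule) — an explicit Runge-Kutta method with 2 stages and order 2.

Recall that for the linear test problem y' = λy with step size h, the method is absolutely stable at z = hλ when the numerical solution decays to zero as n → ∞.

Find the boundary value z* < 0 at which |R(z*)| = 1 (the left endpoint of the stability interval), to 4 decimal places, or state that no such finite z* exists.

left endpoint -2.0000.

With y'=λy (z=hλ):
  order 2, 2-stage ⇒ R(z)=1+z+z^2/2
  (e.g. R(-1.15)=0.51125, |R|=0.51125)

Boundary: |R(x)|=1, x<0.
x=-1.15: |R|=0.5112
|R(-2.1)|=1.1050 |R(-1.13)|=0.5085
Bisect:
  x_lo=-2.5984 |R|=1.7775  x_hi=-0.2173 |R|=0.8063
  mid=-1.40787 |R|=0.58318 →hi
  mid=-2.00316 |R|=1.00317 →lo
  mid=-1.70552 |R|=0.74888 →hi
  mid=-1.85434 |R|=0.86495 →hi
  mid=-1.92875 |R|=0.93129 →hi
  mid=-1.96595 |R|=0.96653 →hi
  mid=-1.98456 |R|=0.98468 →hi
  ...
  [-2.00011,-1.99996] ⇒ x*=-2.0000
Interval (-2.0000, 0).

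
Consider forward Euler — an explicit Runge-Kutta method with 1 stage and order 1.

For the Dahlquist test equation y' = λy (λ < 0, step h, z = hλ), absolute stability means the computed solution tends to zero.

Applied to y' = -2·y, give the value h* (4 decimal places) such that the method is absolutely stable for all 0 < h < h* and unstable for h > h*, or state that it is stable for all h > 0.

(-2.0000,0); λ=-2 ⇒ h* = 1.0000.

With y'=λy (z=hλ):
  order 1, 1-stage ⇒ R(z)=1+z
  (e.g. R(-1.6)=-0.60000, |R|=0.60000)

Find x<0 with |R(x)|<1.
x=-1.6: |R|=0.6000
|R(-1.88)|=0.8800 |R(-0.8)|=0.2000 |R(-0.63)|=0.3700
Bisect:
  x_lo=-2.6320 |R|=1.6320  x_hi=-0.1161 |R|=0.8839
  mid=-1.37408 |R|=0.37408 →hi
  mid=-2.00304 |R|=1.00304 →lo
  mid=-1.68856 |R|=0.68856 →hi
  mid=-1.84580 |R|=0.84580 →hi
  mid=-1.92442 |R|=0.92442 →hi
  mid=-1.96373 |R|=0.96373 →hi
  mid=-1.98338 |R|=0.98338 →hi
  ...
  [-2.00012,-1.99997] ⇒ x*=-2.0000
Interval (-2.0000, 0).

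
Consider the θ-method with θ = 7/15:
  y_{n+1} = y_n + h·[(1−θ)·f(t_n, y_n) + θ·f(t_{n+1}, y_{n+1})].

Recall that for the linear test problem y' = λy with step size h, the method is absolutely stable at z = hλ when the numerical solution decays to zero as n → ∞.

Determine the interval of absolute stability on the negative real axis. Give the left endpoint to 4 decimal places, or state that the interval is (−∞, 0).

z∈(-30.0000,0).

Test eqn y'=λy, z=hλ:
  y_{n+1} = y_n + z·[8/15·y_n + 7/15·y_{n+1}] ⇒ (1 − 7/15z)y_{n+1} = (1 + 8/15z)y_n
  Hence R(z) = (1 + 8/15z)/(1 − 7/15z).

Need |R(x)|<1, x<0.
x=-1.47: |R|=0.1281
R=−1: 1+8/15x = −1+7/15x ⇒ -1/15x=2 ⇒ x=2/(-1/15)=-30.0000
Confirm numerically:
  x=-23.708: |R|=0.96523 <1
  x=-21.596: |R|=0.94943 <1
  x=-17.567: |R|=0.90989 <1
  x=-17.502: |R|=0.90911 <1
  x=-30.373: |R|=1.00164 >1
  x=-30.232: |R|=1.00102 >1
Stable set (-30.0000, 0).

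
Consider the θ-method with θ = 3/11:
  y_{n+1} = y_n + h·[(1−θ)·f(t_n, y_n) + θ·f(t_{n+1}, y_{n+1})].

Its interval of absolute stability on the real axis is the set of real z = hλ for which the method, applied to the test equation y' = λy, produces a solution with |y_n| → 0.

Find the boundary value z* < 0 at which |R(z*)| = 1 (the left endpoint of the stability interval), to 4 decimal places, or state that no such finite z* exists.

Set f=λy, z=hλ:
  y_{n+1} = y_n + z·[8/11·y_n + 3/11·y_{n+1}] ⇒ (1 − 3/11z)y_{n+1} = (1 + 8/11z)y_n
  Hence R(z) = (1 + 8/11z)/(1 − 3/11z).

Find x<0 with |R(x)|<1.
x=-1.56: |R|=0.0944
R=−1: 1+8/11x = −1+3/11x ⇒ -5/11x=2 ⇒ x=2/(-5/11)=-4.4000
Confirm numerically:
  x=-3.984: |R|=0.90938 <1
  x=-3.157: |R|=0.69640 <1
  x=-2.084: |R|=0.32877 <1
  x=-4.994: |R|=1.11431 >1
  x=-4.802: |R|=1.07912 >1
  x=-4.723: |R|=1.06417 >1
Stable set (-4.4000, 0).

z* = -4.4000.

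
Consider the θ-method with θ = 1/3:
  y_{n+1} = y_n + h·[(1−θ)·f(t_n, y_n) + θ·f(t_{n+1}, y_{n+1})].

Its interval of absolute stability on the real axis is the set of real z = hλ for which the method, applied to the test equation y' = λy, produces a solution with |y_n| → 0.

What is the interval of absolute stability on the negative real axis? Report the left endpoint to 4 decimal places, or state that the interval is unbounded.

Test eqn y'=λy, z=hλ:
  y_{n+1} = y_n + z·[2/3·y_n + 1/3·y_{n+1}] ⇒ (1 − 1/3z)y_{n+1} = (1 + 2/3z)y_n
  so R(z) = (1 + 2/3z)/(1 − 1/3z).

Need |R(x)|<1, x<0.
x=-0.72: |R|=0.4194
R=−1: 1+2/3x = −1+1/3x ⇒ -1/3x=2 ⇒ x=2/(-1/3)=-6.0000
Confirm numerically:
  x=-4.712: |R|=0.83299 <1
  x=-3.991: |R|=0.71263 <1
  x=-3.385: |R|=0.59045 <1
  x=-2.763: |R|=0.43831 <1
  x=-6.565: |R|=1.05907 >1
  x=-6.078: |R|=1.00859 >1
Interval (-6.0000, 0).

(-6.0000, 0).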